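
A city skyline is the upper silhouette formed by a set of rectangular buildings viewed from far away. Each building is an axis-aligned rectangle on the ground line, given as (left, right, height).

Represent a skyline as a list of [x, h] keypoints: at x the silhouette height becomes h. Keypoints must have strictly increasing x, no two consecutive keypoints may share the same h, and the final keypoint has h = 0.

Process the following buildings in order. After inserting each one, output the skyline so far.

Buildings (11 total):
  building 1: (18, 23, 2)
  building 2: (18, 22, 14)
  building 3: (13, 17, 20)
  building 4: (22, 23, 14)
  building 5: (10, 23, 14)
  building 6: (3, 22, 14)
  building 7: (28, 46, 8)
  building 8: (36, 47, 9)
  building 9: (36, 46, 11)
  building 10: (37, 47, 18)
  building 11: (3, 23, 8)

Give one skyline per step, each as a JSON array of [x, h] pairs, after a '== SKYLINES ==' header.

== SKYLINES ==
[[18,2],[23,0]]
[[18,14],[22,2],[23,0]]
[[13,20],[17,0],[18,14],[22,2],[23,0]]
[[13,20],[17,0],[18,14],[23,0]]
[[10,14],[13,20],[17,14],[23,0]]
[[3,14],[13,20],[17,14],[23,0]]
[[3,14],[13,20],[17,14],[23,0],[28,8],[46,0]]
[[3,14],[13,20],[17,14],[23,0],[28,8],[36,9],[47,0]]
[[3,14],[13,20],[17,14],[23,0],[28,8],[36,11],[46,9],[47,0]]
[[3,14],[13,20],[17,14],[23,0],[28,8],[36,11],[37,18],[47,0]]
[[3,14],[13,20],[17,14],[23,0],[28,8],[36,11],[37,18],[47,0]]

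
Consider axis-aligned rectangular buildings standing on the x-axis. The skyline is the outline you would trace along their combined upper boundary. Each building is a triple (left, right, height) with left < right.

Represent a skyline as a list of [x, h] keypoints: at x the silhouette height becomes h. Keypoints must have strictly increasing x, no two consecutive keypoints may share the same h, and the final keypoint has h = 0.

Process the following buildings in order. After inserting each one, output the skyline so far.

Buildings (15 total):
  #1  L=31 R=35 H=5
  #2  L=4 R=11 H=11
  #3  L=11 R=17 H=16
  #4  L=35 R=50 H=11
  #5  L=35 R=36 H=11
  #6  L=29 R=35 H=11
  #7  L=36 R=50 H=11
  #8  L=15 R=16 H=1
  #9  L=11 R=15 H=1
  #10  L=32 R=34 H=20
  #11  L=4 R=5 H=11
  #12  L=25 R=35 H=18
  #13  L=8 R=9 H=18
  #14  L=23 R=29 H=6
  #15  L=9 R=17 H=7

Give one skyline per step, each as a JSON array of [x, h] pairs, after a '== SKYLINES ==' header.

== SKYLINES ==
[[31,5],[35,0]]
[[4,11],[11,0],[31,5],[35,0]]
[[4,11],[11,16],[17,0],[31,5],[35,0]]
[[4,11],[11,16],[17,0],[31,5],[35,11],[50,0]]
[[4,11],[11,16],[17,0],[31,5],[35,11],[50,0]]
[[4,11],[11,16],[17,0],[29,11],[50,0]]
[[4,11],[11,16],[17,0],[29,11],[50,0]]
[[4,11],[11,16],[17,0],[29,11],[50,0]]
[[4,11],[11,16],[17,0],[29,11],[50,0]]
[[4,11],[11,16],[17,0],[29,11],[32,20],[34,11],[50,0]]
[[4,11],[11,16],[17,0],[29,11],[32,20],[34,11],[50,0]]
[[4,11],[11,16],[17,0],[25,18],[32,20],[34,18],[35,11],[50,0]]
[[4,11],[8,18],[9,11],[11,16],[17,0],[25,18],[32,20],[34,18],[35,11],[50,0]]
[[4,11],[8,18],[9,11],[11,16],[17,0],[23,6],[25,18],[32,20],[34,18],[35,11],[50,0]]
[[4,11],[8,18],[9,11],[11,16],[17,0],[23,6],[25,18],[32,20],[34,18],[35,11],[50,0]]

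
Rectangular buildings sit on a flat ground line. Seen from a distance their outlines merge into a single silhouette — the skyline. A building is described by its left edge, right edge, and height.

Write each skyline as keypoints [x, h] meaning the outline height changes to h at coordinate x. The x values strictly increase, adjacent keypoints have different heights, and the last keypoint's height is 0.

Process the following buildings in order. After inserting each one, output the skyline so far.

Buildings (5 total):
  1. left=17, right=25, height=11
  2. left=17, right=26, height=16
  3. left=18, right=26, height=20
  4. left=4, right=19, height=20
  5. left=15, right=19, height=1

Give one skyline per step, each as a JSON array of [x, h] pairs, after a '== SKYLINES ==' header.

== SKYLINES ==
[[17,11],[25,0]]
[[17,16],[26,0]]
[[17,16],[18,20],[26,0]]
[[4,20],[26,0]]
[[4,20],[26,0]]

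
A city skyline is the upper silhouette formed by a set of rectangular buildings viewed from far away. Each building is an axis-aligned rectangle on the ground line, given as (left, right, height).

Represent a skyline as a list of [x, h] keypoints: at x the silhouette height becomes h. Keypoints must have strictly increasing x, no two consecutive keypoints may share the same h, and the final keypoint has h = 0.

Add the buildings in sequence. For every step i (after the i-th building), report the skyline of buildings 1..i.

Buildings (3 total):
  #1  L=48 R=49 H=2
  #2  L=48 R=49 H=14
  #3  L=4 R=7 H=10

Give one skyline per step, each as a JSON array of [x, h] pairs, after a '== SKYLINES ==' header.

== SKYLINES ==
[[48,2],[49,0]]
[[48,14],[49,0]]
[[4,10],[7,0],[48,14],[49,0]]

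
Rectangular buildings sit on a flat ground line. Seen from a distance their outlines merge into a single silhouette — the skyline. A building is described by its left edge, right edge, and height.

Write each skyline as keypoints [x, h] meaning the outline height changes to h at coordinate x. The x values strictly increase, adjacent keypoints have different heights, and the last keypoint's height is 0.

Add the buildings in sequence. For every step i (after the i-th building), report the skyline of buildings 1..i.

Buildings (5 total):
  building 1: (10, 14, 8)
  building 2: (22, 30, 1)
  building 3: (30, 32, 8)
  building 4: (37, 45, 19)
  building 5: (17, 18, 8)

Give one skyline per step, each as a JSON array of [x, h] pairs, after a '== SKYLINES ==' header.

== SKYLINES ==
[[10,8],[14,0]]
[[10,8],[14,0],[22,1],[30,0]]
[[10,8],[14,0],[22,1],[30,8],[32,0]]
[[10,8],[14,0],[22,1],[30,8],[32,0],[37,19],[45,0]]
[[10,8],[14,0],[17,8],[18,0],[22,1],[30,8],[32,0],[37,19],[45,0]]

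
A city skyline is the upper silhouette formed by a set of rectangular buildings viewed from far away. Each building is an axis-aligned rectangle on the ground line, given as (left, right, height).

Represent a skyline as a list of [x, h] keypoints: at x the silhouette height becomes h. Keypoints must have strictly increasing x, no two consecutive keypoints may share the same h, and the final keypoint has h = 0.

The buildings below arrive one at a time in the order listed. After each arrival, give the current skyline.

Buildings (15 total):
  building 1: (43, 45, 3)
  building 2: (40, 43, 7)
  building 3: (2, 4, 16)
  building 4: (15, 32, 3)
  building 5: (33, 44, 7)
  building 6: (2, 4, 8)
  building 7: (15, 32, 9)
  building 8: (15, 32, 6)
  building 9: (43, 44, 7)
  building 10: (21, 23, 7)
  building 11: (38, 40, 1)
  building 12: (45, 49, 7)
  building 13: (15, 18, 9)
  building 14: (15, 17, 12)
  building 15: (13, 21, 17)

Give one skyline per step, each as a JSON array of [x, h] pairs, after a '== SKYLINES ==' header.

== SKYLINES ==
[[43,3],[45,0]]
[[40,7],[43,3],[45,0]]
[[2,16],[4,0],[40,7],[43,3],[45,0]]
[[2,16],[4,0],[15,3],[32,0],[40,7],[43,3],[45,0]]
[[2,16],[4,0],[15,3],[32,0],[33,7],[44,3],[45,0]]
[[2,16],[4,0],[15,3],[32,0],[33,7],[44,3],[45,0]]
[[2,16],[4,0],[15,9],[32,0],[33,7],[44,3],[45,0]]
[[2,16],[4,0],[15,9],[32,0],[33,7],[44,3],[45,0]]
[[2,16],[4,0],[15,9],[32,0],[33,7],[44,3],[45,0]]
[[2,16],[4,0],[15,9],[32,0],[33,7],[44,3],[45,0]]
[[2,16],[4,0],[15,9],[32,0],[33,7],[44,3],[45,0]]
[[2,16],[4,0],[15,9],[32,0],[33,7],[44,3],[45,7],[49,0]]
[[2,16],[4,0],[15,9],[32,0],[33,7],[44,3],[45,7],[49,0]]
[[2,16],[4,0],[15,12],[17,9],[32,0],[33,7],[44,3],[45,7],[49,0]]
[[2,16],[4,0],[13,17],[21,9],[32,0],[33,7],[44,3],[45,7],[49,0]]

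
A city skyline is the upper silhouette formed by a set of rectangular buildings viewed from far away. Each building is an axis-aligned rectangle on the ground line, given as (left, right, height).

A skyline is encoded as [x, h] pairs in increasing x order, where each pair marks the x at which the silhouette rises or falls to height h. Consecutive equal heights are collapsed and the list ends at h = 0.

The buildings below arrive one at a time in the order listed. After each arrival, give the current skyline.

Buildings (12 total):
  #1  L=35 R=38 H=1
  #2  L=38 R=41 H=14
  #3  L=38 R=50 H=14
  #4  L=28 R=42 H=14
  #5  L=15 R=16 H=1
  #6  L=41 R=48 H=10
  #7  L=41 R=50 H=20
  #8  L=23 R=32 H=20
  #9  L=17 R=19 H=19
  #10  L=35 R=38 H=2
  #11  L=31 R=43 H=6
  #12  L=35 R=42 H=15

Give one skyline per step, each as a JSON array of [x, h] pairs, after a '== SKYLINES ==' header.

== SKYLINES ==
[[35,1],[38,0]]
[[35,1],[38,14],[41,0]]
[[35,1],[38,14],[50,0]]
[[28,14],[50,0]]
[[15,1],[16,0],[28,14],[50,0]]
[[15,1],[16,0],[28,14],[50,0]]
[[15,1],[16,0],[28,14],[41,20],[50,0]]
[[15,1],[16,0],[23,20],[32,14],[41,20],[50,0]]
[[15,1],[16,0],[17,19],[19,0],[23,20],[32,14],[41,20],[50,0]]
[[15,1],[16,0],[17,19],[19,0],[23,20],[32,14],[41,20],[50,0]]
[[15,1],[16,0],[17,19],[19,0],[23,20],[32,14],[41,20],[50,0]]
[[15,1],[16,0],[17,19],[19,0],[23,20],[32,14],[35,15],[41,20],[50,0]]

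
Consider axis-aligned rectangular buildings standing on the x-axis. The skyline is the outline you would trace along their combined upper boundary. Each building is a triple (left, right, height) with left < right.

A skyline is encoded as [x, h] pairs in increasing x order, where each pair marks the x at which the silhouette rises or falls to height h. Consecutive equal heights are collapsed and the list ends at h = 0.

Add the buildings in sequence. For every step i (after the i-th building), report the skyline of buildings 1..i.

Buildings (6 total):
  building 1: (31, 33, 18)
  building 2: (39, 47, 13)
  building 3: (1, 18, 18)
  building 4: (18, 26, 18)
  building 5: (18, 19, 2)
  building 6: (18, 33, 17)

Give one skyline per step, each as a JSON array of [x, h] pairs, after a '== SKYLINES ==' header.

== SKYLINES ==
[[31,18],[33,0]]
[[31,18],[33,0],[39,13],[47,0]]
[[1,18],[18,0],[31,18],[33,0],[39,13],[47,0]]
[[1,18],[26,0],[31,18],[33,0],[39,13],[47,0]]
[[1,18],[26,0],[31,18],[33,0],[39,13],[47,0]]
[[1,18],[26,17],[31,18],[33,0],[39,13],[47,0]]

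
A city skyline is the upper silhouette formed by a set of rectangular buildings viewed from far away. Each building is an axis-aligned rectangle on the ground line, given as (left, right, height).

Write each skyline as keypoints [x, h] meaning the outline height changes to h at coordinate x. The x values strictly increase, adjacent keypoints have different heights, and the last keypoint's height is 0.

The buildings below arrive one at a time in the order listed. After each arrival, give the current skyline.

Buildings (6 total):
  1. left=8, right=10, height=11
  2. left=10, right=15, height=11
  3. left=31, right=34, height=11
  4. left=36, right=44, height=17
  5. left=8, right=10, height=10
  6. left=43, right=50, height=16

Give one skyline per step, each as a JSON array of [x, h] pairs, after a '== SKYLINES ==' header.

== SKYLINES ==
[[8,11],[10,0]]
[[8,11],[15,0]]
[[8,11],[15,0],[31,11],[34,0]]
[[8,11],[15,0],[31,11],[34,0],[36,17],[44,0]]
[[8,11],[15,0],[31,11],[34,0],[36,17],[44,0]]
[[8,11],[15,0],[31,11],[34,0],[36,17],[44,16],[50,0]]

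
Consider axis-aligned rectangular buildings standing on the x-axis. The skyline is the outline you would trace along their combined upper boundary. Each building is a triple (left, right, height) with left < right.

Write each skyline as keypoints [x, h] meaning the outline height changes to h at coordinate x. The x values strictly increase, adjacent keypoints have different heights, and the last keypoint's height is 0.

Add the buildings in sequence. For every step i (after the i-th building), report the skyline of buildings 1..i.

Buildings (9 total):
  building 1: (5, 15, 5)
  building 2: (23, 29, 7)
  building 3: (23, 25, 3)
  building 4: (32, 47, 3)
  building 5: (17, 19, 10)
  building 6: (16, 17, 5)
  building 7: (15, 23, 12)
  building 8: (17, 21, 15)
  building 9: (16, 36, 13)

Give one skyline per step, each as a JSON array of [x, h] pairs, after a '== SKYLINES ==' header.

== SKYLINES ==
[[5,5],[15,0]]
[[5,5],[15,0],[23,7],[29,0]]
[[5,5],[15,0],[23,7],[29,0]]
[[5,5],[15,0],[23,7],[29,0],[32,3],[47,0]]
[[5,5],[15,0],[17,10],[19,0],[23,7],[29,0],[32,3],[47,0]]
[[5,5],[15,0],[16,5],[17,10],[19,0],[23,7],[29,0],[32,3],[47,0]]
[[5,5],[15,12],[23,7],[29,0],[32,3],[47,0]]
[[5,5],[15,12],[17,15],[21,12],[23,7],[29,0],[32,3],[47,0]]
[[5,5],[15,12],[16,13],[17,15],[21,13],[36,3],[47,0]]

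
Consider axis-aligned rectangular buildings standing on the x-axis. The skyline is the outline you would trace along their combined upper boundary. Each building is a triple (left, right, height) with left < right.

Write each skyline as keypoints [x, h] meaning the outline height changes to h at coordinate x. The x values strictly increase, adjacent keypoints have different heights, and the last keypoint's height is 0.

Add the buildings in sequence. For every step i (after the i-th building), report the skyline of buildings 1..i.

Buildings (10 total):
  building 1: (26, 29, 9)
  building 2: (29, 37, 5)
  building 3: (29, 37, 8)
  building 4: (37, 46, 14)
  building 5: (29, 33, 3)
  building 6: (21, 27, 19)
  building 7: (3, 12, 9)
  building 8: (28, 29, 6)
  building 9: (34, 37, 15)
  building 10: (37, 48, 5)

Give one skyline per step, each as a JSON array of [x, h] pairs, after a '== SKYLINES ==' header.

== SKYLINES ==
[[26,9],[29,0]]
[[26,9],[29,5],[37,0]]
[[26,9],[29,8],[37,0]]
[[26,9],[29,8],[37,14],[46,0]]
[[26,9],[29,8],[37,14],[46,0]]
[[21,19],[27,9],[29,8],[37,14],[46,0]]
[[3,9],[12,0],[21,19],[27,9],[29,8],[37,14],[46,0]]
[[3,9],[12,0],[21,19],[27,9],[29,8],[37,14],[46,0]]
[[3,9],[12,0],[21,19],[27,9],[29,8],[34,15],[37,14],[46,0]]
[[3,9],[12,0],[21,19],[27,9],[29,8],[34,15],[37,14],[46,5],[48,0]]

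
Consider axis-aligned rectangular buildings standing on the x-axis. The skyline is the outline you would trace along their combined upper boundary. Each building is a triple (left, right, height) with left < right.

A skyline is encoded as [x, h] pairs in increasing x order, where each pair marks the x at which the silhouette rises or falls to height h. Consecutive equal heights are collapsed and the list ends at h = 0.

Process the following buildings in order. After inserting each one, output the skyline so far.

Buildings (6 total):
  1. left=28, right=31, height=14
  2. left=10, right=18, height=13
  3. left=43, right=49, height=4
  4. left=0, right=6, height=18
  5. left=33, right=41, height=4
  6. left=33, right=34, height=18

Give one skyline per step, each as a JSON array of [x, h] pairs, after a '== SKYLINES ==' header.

== SKYLINES ==
[[28,14],[31,0]]
[[10,13],[18,0],[28,14],[31,0]]
[[10,13],[18,0],[28,14],[31,0],[43,4],[49,0]]
[[0,18],[6,0],[10,13],[18,0],[28,14],[31,0],[43,4],[49,0]]
[[0,18],[6,0],[10,13],[18,0],[28,14],[31,0],[33,4],[41,0],[43,4],[49,0]]
[[0,18],[6,0],[10,13],[18,0],[28,14],[31,0],[33,18],[34,4],[41,0],[43,4],[49,0]]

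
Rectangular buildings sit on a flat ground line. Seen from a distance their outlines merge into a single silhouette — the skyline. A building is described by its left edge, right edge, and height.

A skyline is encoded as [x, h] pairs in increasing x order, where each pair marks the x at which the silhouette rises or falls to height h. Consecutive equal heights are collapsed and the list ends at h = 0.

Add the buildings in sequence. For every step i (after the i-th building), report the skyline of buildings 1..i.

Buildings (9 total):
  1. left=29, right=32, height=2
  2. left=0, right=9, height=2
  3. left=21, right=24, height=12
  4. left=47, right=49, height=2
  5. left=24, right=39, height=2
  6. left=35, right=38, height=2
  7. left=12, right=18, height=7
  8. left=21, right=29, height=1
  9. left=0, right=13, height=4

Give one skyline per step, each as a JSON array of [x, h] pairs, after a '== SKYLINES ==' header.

== SKYLINES ==
[[29,2],[32,0]]
[[0,2],[9,0],[29,2],[32,0]]
[[0,2],[9,0],[21,12],[24,0],[29,2],[32,0]]
[[0,2],[9,0],[21,12],[24,0],[29,2],[32,0],[47,2],[49,0]]
[[0,2],[9,0],[21,12],[24,2],[39,0],[47,2],[49,0]]
[[0,2],[9,0],[21,12],[24,2],[39,0],[47,2],[49,0]]
[[0,2],[9,0],[12,7],[18,0],[21,12],[24,2],[39,0],[47,2],[49,0]]
[[0,2],[9,0],[12,7],[18,0],[21,12],[24,2],[39,0],[47,2],[49,0]]
[[0,4],[12,7],[18,0],[21,12],[24,2],[39,0],[47,2],[49,0]]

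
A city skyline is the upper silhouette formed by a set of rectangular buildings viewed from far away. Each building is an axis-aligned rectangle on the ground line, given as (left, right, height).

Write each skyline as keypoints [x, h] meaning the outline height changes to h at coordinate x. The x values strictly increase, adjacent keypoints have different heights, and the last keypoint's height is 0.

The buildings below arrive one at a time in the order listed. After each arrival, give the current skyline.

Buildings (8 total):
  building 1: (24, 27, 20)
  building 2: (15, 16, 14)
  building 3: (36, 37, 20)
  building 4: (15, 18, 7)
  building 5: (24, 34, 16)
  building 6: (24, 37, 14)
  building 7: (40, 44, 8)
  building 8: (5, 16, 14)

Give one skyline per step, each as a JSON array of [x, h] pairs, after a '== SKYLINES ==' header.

== SKYLINES ==
[[24,20],[27,0]]
[[15,14],[16,0],[24,20],[27,0]]
[[15,14],[16,0],[24,20],[27,0],[36,20],[37,0]]
[[15,14],[16,7],[18,0],[24,20],[27,0],[36,20],[37,0]]
[[15,14],[16,7],[18,0],[24,20],[27,16],[34,0],[36,20],[37,0]]
[[15,14],[16,7],[18,0],[24,20],[27,16],[34,14],[36,20],[37,0]]
[[15,14],[16,7],[18,0],[24,20],[27,16],[34,14],[36,20],[37,0],[40,8],[44,0]]
[[5,14],[16,7],[18,0],[24,20],[27,16],[34,14],[36,20],[37,0],[40,8],[44,0]]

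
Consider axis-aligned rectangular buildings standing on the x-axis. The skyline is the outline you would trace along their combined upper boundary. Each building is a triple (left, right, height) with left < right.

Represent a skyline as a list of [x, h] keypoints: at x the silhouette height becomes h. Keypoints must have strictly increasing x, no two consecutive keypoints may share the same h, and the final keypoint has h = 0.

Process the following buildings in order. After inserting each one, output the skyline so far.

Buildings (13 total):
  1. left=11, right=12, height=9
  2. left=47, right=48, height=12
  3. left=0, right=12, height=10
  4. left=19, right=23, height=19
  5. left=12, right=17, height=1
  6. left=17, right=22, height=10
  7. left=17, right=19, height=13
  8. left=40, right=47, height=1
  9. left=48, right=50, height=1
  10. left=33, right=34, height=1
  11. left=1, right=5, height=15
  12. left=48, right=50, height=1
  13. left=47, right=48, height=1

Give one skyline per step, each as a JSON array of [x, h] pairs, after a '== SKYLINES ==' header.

== SKYLINES ==
[[11,9],[12,0]]
[[11,9],[12,0],[47,12],[48,0]]
[[0,10],[12,0],[47,12],[48,0]]
[[0,10],[12,0],[19,19],[23,0],[47,12],[48,0]]
[[0,10],[12,1],[17,0],[19,19],[23,0],[47,12],[48,0]]
[[0,10],[12,1],[17,10],[19,19],[23,0],[47,12],[48,0]]
[[0,10],[12,1],[17,13],[19,19],[23,0],[47,12],[48,0]]
[[0,10],[12,1],[17,13],[19,19],[23,0],[40,1],[47,12],[48,0]]
[[0,10],[12,1],[17,13],[19,19],[23,0],[40,1],[47,12],[48,1],[50,0]]
[[0,10],[12,1],[17,13],[19,19],[23,0],[33,1],[34,0],[40,1],[47,12],[48,1],[50,0]]
[[0,10],[1,15],[5,10],[12,1],[17,13],[19,19],[23,0],[33,1],[34,0],[40,1],[47,12],[48,1],[50,0]]
[[0,10],[1,15],[5,10],[12,1],[17,13],[19,19],[23,0],[33,1],[34,0],[40,1],[47,12],[48,1],[50,0]]
[[0,10],[1,15],[5,10],[12,1],[17,13],[19,19],[23,0],[33,1],[34,0],[40,1],[47,12],[48,1],[50,0]]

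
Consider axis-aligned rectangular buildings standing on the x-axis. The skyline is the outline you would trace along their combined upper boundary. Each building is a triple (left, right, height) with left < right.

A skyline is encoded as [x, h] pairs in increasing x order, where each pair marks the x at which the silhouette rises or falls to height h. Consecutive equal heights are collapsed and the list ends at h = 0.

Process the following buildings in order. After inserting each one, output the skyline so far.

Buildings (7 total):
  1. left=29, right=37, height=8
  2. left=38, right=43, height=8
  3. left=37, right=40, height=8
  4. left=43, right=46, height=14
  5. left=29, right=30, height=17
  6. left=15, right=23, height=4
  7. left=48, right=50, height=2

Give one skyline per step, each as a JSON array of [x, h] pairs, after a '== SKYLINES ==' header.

== SKYLINES ==
[[29,8],[37,0]]
[[29,8],[37,0],[38,8],[43,0]]
[[29,8],[43,0]]
[[29,8],[43,14],[46,0]]
[[29,17],[30,8],[43,14],[46,0]]
[[15,4],[23,0],[29,17],[30,8],[43,14],[46,0]]
[[15,4],[23,0],[29,17],[30,8],[43,14],[46,0],[48,2],[50,0]]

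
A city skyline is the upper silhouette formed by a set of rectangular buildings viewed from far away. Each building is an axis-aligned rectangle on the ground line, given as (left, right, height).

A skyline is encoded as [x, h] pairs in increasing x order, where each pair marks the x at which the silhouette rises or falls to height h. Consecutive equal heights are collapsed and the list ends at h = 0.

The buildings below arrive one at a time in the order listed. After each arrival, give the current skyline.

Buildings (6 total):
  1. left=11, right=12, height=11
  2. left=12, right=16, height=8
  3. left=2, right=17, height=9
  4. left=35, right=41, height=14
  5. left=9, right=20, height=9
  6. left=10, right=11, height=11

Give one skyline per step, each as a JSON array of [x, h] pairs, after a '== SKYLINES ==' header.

== SKYLINES ==
[[11,11],[12,0]]
[[11,11],[12,8],[16,0]]
[[2,9],[11,11],[12,9],[17,0]]
[[2,9],[11,11],[12,9],[17,0],[35,14],[41,0]]
[[2,9],[11,11],[12,9],[20,0],[35,14],[41,0]]
[[2,9],[10,11],[12,9],[20,0],[35,14],[41,0]]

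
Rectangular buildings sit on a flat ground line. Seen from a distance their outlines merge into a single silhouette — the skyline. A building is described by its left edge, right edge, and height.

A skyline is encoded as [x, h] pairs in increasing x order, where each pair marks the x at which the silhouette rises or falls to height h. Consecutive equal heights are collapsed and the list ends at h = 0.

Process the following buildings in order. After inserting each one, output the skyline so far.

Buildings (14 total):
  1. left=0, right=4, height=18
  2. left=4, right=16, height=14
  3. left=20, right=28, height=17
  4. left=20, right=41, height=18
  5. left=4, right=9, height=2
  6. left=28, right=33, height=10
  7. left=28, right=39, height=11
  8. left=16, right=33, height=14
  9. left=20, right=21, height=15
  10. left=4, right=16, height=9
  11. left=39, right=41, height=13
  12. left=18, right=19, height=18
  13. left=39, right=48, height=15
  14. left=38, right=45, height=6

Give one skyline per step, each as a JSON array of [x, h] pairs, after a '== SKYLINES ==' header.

== SKYLINES ==
[[0,18],[4,0]]
[[0,18],[4,14],[16,0]]
[[0,18],[4,14],[16,0],[20,17],[28,0]]
[[0,18],[4,14],[16,0],[20,18],[41,0]]
[[0,18],[4,14],[16,0],[20,18],[41,0]]
[[0,18],[4,14],[16,0],[20,18],[41,0]]
[[0,18],[4,14],[16,0],[20,18],[41,0]]
[[0,18],[4,14],[20,18],[41,0]]
[[0,18],[4,14],[20,18],[41,0]]
[[0,18],[4,14],[20,18],[41,0]]
[[0,18],[4,14],[20,18],[41,0]]
[[0,18],[4,14],[18,18],[19,14],[20,18],[41,0]]
[[0,18],[4,14],[18,18],[19,14],[20,18],[41,15],[48,0]]
[[0,18],[4,14],[18,18],[19,14],[20,18],[41,15],[48,0]]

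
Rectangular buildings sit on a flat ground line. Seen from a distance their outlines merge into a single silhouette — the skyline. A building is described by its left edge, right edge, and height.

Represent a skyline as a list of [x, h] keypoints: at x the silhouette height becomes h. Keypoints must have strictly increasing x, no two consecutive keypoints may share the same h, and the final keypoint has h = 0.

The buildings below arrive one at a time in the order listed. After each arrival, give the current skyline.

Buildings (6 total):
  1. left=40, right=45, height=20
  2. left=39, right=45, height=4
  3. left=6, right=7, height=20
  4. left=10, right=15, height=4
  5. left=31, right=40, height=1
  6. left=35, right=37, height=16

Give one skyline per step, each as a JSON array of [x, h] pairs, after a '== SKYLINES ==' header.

== SKYLINES ==
[[40,20],[45,0]]
[[39,4],[40,20],[45,0]]
[[6,20],[7,0],[39,4],[40,20],[45,0]]
[[6,20],[7,0],[10,4],[15,0],[39,4],[40,20],[45,0]]
[[6,20],[7,0],[10,4],[15,0],[31,1],[39,4],[40,20],[45,0]]
[[6,20],[7,0],[10,4],[15,0],[31,1],[35,16],[37,1],[39,4],[40,20],[45,0]]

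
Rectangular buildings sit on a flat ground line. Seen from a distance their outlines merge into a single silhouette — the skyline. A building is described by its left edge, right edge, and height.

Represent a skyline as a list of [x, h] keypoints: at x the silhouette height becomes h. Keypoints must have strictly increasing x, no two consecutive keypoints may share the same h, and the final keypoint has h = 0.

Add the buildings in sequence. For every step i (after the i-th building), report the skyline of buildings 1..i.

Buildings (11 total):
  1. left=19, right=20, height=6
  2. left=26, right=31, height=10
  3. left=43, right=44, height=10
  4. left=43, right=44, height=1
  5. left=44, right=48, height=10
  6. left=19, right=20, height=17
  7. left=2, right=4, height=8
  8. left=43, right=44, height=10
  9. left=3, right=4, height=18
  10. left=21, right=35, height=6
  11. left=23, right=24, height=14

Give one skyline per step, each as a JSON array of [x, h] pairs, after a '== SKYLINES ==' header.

== SKYLINES ==
[[19,6],[20,0]]
[[19,6],[20,0],[26,10],[31,0]]
[[19,6],[20,0],[26,10],[31,0],[43,10],[44,0]]
[[19,6],[20,0],[26,10],[31,0],[43,10],[44,0]]
[[19,6],[20,0],[26,10],[31,0],[43,10],[48,0]]
[[19,17],[20,0],[26,10],[31,0],[43,10],[48,0]]
[[2,8],[4,0],[19,17],[20,0],[26,10],[31,0],[43,10],[48,0]]
[[2,8],[4,0],[19,17],[20,0],[26,10],[31,0],[43,10],[48,0]]
[[2,8],[3,18],[4,0],[19,17],[20,0],[26,10],[31,0],[43,10],[48,0]]
[[2,8],[3,18],[4,0],[19,17],[20,0],[21,6],[26,10],[31,6],[35,0],[43,10],[48,0]]
[[2,8],[3,18],[4,0],[19,17],[20,0],[21,6],[23,14],[24,6],[26,10],[31,6],[35,0],[43,10],[48,0]]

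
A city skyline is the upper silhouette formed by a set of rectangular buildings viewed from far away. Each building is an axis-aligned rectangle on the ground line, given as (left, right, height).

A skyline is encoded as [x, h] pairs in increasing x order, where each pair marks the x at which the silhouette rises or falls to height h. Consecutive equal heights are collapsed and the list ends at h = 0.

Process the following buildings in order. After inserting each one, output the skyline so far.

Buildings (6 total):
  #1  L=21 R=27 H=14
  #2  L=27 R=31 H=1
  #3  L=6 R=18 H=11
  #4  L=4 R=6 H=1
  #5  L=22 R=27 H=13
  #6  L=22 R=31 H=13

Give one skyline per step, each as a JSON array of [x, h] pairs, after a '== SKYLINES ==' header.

== SKYLINES ==
[[21,14],[27,0]]
[[21,14],[27,1],[31,0]]
[[6,11],[18,0],[21,14],[27,1],[31,0]]
[[4,1],[6,11],[18,0],[21,14],[27,1],[31,0]]
[[4,1],[6,11],[18,0],[21,14],[27,1],[31,0]]
[[4,1],[6,11],[18,0],[21,14],[27,13],[31,0]]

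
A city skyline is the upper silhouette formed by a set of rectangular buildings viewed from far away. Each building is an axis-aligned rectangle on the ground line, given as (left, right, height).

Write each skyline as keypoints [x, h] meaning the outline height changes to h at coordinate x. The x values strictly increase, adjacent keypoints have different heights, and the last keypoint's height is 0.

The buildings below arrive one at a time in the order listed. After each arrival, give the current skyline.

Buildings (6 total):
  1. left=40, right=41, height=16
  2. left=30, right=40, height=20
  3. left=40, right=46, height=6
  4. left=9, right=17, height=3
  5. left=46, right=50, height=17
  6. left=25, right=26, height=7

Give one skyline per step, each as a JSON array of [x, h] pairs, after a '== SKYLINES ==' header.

== SKYLINES ==
[[40,16],[41,0]]
[[30,20],[40,16],[41,0]]
[[30,20],[40,16],[41,6],[46,0]]
[[9,3],[17,0],[30,20],[40,16],[41,6],[46,0]]
[[9,3],[17,0],[30,20],[40,16],[41,6],[46,17],[50,0]]
[[9,3],[17,0],[25,7],[26,0],[30,20],[40,16],[41,6],[46,17],[50,0]]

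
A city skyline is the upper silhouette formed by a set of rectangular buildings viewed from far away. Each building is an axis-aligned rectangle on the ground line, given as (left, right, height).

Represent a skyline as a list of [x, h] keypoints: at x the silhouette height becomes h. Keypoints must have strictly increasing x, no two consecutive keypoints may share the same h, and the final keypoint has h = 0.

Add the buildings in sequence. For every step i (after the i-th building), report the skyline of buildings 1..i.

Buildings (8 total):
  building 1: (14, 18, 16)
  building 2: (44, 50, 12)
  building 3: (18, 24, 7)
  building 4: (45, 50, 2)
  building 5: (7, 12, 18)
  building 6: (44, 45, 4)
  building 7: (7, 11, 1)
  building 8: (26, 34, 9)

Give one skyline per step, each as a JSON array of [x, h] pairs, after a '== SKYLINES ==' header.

== SKYLINES ==
[[14,16],[18,0]]
[[14,16],[18,0],[44,12],[50,0]]
[[14,16],[18,7],[24,0],[44,12],[50,0]]
[[14,16],[18,7],[24,0],[44,12],[50,0]]
[[7,18],[12,0],[14,16],[18,7],[24,0],[44,12],[50,0]]
[[7,18],[12,0],[14,16],[18,7],[24,0],[44,12],[50,0]]
[[7,18],[12,0],[14,16],[18,7],[24,0],[44,12],[50,0]]
[[7,18],[12,0],[14,16],[18,7],[24,0],[26,9],[34,0],[44,12],[50,0]]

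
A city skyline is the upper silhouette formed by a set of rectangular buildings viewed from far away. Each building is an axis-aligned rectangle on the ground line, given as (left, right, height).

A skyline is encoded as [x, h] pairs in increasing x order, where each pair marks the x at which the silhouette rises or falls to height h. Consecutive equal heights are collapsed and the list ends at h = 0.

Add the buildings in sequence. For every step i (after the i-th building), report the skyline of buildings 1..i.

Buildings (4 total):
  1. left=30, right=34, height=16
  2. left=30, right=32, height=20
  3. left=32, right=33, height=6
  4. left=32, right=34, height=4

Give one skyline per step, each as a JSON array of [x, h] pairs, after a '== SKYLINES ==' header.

== SKYLINES ==
[[30,16],[34,0]]
[[30,20],[32,16],[34,0]]
[[30,20],[32,16],[34,0]]
[[30,20],[32,16],[34,0]]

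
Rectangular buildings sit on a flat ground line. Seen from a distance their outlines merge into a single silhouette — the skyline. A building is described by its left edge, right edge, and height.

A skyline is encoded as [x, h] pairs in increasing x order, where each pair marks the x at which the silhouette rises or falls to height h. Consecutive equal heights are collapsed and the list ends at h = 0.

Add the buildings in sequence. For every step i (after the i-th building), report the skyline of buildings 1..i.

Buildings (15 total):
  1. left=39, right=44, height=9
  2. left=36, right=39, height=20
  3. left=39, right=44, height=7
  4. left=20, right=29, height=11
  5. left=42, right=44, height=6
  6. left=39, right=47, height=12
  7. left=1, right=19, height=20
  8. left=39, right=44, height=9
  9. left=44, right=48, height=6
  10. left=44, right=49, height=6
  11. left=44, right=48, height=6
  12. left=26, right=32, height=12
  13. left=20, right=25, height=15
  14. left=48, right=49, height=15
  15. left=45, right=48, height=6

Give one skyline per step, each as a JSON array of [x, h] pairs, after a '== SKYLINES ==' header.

== SKYLINES ==
[[39,9],[44,0]]
[[36,20],[39,9],[44,0]]
[[36,20],[39,9],[44,0]]
[[20,11],[29,0],[36,20],[39,9],[44,0]]
[[20,11],[29,0],[36,20],[39,9],[44,0]]
[[20,11],[29,0],[36,20],[39,12],[47,0]]
[[1,20],[19,0],[20,11],[29,0],[36,20],[39,12],[47,0]]
[[1,20],[19,0],[20,11],[29,0],[36,20],[39,12],[47,0]]
[[1,20],[19,0],[20,11],[29,0],[36,20],[39,12],[47,6],[48,0]]
[[1,20],[19,0],[20,11],[29,0],[36,20],[39,12],[47,6],[49,0]]
[[1,20],[19,0],[20,11],[29,0],[36,20],[39,12],[47,6],[49,0]]
[[1,20],[19,0],[20,11],[26,12],[32,0],[36,20],[39,12],[47,6],[49,0]]
[[1,20],[19,0],[20,15],[25,11],[26,12],[32,0],[36,20],[39,12],[47,6],[49,0]]
[[1,20],[19,0],[20,15],[25,11],[26,12],[32,0],[36,20],[39,12],[47,6],[48,15],[49,0]]
[[1,20],[19,0],[20,15],[25,11],[26,12],[32,0],[36,20],[39,12],[47,6],[48,15],[49,0]]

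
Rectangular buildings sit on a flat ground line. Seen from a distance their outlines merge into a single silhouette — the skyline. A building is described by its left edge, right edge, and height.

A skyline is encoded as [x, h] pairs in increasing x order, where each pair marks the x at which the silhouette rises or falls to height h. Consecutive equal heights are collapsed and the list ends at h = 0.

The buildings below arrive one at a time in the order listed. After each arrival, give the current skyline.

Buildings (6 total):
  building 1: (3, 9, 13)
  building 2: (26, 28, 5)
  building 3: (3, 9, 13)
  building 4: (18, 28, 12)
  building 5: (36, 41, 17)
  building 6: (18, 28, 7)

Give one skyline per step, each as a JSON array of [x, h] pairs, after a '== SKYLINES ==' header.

== SKYLINES ==
[[3,13],[9,0]]
[[3,13],[9,0],[26,5],[28,0]]
[[3,13],[9,0],[26,5],[28,0]]
[[3,13],[9,0],[18,12],[28,0]]
[[3,13],[9,0],[18,12],[28,0],[36,17],[41,0]]
[[3,13],[9,0],[18,12],[28,0],[36,17],[41,0]]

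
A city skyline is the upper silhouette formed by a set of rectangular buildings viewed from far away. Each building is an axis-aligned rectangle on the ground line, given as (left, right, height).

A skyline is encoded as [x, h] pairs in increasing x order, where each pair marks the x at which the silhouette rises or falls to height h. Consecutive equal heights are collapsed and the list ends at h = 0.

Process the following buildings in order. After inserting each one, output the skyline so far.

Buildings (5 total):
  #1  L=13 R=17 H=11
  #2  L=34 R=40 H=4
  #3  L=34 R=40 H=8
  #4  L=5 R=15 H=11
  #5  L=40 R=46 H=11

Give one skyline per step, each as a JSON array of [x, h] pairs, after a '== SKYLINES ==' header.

== SKYLINES ==
[[13,11],[17,0]]
[[13,11],[17,0],[34,4],[40,0]]
[[13,11],[17,0],[34,8],[40,0]]
[[5,11],[17,0],[34,8],[40,0]]
[[5,11],[17,0],[34,8],[40,11],[46,0]]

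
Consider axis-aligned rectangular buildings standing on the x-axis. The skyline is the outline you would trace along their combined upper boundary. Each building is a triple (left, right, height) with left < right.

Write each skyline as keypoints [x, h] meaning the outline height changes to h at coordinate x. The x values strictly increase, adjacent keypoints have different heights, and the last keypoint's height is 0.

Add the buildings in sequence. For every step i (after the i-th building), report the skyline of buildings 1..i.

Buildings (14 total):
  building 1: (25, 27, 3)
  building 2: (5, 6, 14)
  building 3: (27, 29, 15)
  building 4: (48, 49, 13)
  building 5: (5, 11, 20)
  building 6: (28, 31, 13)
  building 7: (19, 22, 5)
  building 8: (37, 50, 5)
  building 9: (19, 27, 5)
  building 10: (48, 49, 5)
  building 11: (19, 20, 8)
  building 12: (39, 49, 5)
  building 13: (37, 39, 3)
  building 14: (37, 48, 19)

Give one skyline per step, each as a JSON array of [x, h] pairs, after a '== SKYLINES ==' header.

== SKYLINES ==
[[25,3],[27,0]]
[[5,14],[6,0],[25,3],[27,0]]
[[5,14],[6,0],[25,3],[27,15],[29,0]]
[[5,14],[6,0],[25,3],[27,15],[29,0],[48,13],[49,0]]
[[5,20],[11,0],[25,3],[27,15],[29,0],[48,13],[49,0]]
[[5,20],[11,0],[25,3],[27,15],[29,13],[31,0],[48,13],[49,0]]
[[5,20],[11,0],[19,5],[22,0],[25,3],[27,15],[29,13],[31,0],[48,13],[49,0]]
[[5,20],[11,0],[19,5],[22,0],[25,3],[27,15],[29,13],[31,0],[37,5],[48,13],[49,5],[50,0]]
[[5,20],[11,0],[19,5],[27,15],[29,13],[31,0],[37,5],[48,13],[49,5],[50,0]]
[[5,20],[11,0],[19,5],[27,15],[29,13],[31,0],[37,5],[48,13],[49,5],[50,0]]
[[5,20],[11,0],[19,8],[20,5],[27,15],[29,13],[31,0],[37,5],[48,13],[49,5],[50,0]]
[[5,20],[11,0],[19,8],[20,5],[27,15],[29,13],[31,0],[37,5],[48,13],[49,5],[50,0]]
[[5,20],[11,0],[19,8],[20,5],[27,15],[29,13],[31,0],[37,5],[48,13],[49,5],[50,0]]
[[5,20],[11,0],[19,8],[20,5],[27,15],[29,13],[31,0],[37,19],[48,13],[49,5],[50,0]]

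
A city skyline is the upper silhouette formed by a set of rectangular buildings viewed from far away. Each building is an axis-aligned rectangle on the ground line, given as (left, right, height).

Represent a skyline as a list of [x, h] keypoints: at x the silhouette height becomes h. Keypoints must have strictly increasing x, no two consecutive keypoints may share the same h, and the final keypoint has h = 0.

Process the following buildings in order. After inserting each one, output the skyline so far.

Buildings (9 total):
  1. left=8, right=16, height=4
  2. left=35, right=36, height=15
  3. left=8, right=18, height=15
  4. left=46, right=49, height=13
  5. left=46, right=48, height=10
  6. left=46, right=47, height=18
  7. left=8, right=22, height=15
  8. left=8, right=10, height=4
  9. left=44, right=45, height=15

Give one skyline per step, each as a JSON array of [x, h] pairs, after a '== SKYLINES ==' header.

== SKYLINES ==
[[8,4],[16,0]]
[[8,4],[16,0],[35,15],[36,0]]
[[8,15],[18,0],[35,15],[36,0]]
[[8,15],[18,0],[35,15],[36,0],[46,13],[49,0]]
[[8,15],[18,0],[35,15],[36,0],[46,13],[49,0]]
[[8,15],[18,0],[35,15],[36,0],[46,18],[47,13],[49,0]]
[[8,15],[22,0],[35,15],[36,0],[46,18],[47,13],[49,0]]
[[8,15],[22,0],[35,15],[36,0],[46,18],[47,13],[49,0]]
[[8,15],[22,0],[35,15],[36,0],[44,15],[45,0],[46,18],[47,13],[49,0]]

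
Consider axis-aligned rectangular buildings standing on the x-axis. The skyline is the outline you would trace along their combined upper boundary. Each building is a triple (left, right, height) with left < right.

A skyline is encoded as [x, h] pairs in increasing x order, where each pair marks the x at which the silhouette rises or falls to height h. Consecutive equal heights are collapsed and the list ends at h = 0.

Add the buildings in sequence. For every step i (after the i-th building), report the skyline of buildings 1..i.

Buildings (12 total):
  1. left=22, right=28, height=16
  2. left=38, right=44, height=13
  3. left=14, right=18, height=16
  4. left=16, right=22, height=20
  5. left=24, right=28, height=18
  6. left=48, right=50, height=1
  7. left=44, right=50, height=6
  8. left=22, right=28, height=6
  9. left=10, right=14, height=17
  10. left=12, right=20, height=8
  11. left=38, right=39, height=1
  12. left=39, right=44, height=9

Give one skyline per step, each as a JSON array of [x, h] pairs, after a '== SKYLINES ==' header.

== SKYLINES ==
[[22,16],[28,0]]
[[22,16],[28,0],[38,13],[44,0]]
[[14,16],[18,0],[22,16],[28,0],[38,13],[44,0]]
[[14,16],[16,20],[22,16],[28,0],[38,13],[44,0]]
[[14,16],[16,20],[22,16],[24,18],[28,0],[38,13],[44,0]]
[[14,16],[16,20],[22,16],[24,18],[28,0],[38,13],[44,0],[48,1],[50,0]]
[[14,16],[16,20],[22,16],[24,18],[28,0],[38,13],[44,6],[50,0]]
[[14,16],[16,20],[22,16],[24,18],[28,0],[38,13],[44,6],[50,0]]
[[10,17],[14,16],[16,20],[22,16],[24,18],[28,0],[38,13],[44,6],[50,0]]
[[10,17],[14,16],[16,20],[22,16],[24,18],[28,0],[38,13],[44,6],[50,0]]
[[10,17],[14,16],[16,20],[22,16],[24,18],[28,0],[38,13],[44,6],[50,0]]
[[10,17],[14,16],[16,20],[22,16],[24,18],[28,0],[38,13],[44,6],[50,0]]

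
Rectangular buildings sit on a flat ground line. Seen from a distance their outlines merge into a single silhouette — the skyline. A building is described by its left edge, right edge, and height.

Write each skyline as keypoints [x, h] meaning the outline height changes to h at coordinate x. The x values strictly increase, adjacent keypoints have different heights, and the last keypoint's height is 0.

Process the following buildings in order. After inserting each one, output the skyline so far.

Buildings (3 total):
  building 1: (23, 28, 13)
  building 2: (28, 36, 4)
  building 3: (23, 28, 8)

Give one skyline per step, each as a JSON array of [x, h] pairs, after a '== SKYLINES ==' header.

== SKYLINES ==
[[23,13],[28,0]]
[[23,13],[28,4],[36,0]]
[[23,13],[28,4],[36,0]]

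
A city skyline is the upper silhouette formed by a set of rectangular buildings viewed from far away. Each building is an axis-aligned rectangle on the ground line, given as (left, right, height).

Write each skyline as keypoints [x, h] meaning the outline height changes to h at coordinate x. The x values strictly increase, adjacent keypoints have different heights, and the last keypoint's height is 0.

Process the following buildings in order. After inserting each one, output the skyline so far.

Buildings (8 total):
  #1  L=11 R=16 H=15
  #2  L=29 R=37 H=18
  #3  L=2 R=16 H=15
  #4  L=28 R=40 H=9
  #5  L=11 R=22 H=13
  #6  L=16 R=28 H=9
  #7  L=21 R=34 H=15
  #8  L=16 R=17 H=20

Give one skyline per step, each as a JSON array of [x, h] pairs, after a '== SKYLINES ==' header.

== SKYLINES ==
[[11,15],[16,0]]
[[11,15],[16,0],[29,18],[37,0]]
[[2,15],[16,0],[29,18],[37,0]]
[[2,15],[16,0],[28,9],[29,18],[37,9],[40,0]]
[[2,15],[16,13],[22,0],[28,9],[29,18],[37,9],[40,0]]
[[2,15],[16,13],[22,9],[29,18],[37,9],[40,0]]
[[2,15],[16,13],[21,15],[29,18],[37,9],[40,0]]
[[2,15],[16,20],[17,13],[21,15],[29,18],[37,9],[40,0]]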